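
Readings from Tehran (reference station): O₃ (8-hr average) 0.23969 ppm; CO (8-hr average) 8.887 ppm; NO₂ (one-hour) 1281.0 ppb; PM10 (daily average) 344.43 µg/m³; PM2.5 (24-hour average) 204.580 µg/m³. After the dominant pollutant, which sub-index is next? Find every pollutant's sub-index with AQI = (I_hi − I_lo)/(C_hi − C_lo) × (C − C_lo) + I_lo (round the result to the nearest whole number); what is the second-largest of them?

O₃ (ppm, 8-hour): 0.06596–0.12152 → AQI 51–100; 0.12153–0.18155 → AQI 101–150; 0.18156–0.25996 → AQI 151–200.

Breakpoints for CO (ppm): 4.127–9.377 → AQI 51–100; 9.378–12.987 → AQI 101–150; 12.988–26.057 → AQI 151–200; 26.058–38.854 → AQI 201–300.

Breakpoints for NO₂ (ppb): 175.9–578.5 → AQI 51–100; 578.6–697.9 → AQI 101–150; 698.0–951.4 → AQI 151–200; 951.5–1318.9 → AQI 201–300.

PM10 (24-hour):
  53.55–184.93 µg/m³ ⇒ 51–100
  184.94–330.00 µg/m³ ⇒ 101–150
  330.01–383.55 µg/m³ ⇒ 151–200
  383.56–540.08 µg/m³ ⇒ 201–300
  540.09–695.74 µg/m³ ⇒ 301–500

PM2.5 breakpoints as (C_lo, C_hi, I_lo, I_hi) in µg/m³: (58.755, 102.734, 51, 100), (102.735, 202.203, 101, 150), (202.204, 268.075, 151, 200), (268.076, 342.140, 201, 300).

O₃: row 0.18156–0.25996 (AQI 151–200). (200−151)·(0.23969−0.18156)/(0.25996−0.18156) + 151 = 49·0.05813/0.07840 + 151 ≈ 187.33 → 187.
CO 8.887: bracket 4.127–9.377 → index 51–100; slope 49/5.250, offset 4.760.
AQI = 51 + 49/5.250·4.760 ≈ 95.43 ⇒ 95.
NO₂: 1281.0 lies in 951.5–1318.9, so I_lo=201, I_hi=300, C_lo=951.5, C_hi=1318.9.
(300−201)/(1318.9−951.5) × (1281.0−951.5) + 201 = 99/367.4 × 329.5 + 201 ≈ 289.79 → 290.
PM10: 344.43 ∈ [330.01, 383.55] ↔ index [151, 200].
151 + (344.43−330.01)·(200−151)/(383.55−330.01) = 151 + 14.42·49/53.54 ≈ 164.20, so AQI = 164.
PM2.5: row 202.204–268.075 (AQI 151–200). (200−151)·(204.580−202.204)/(268.075−202.204) + 151 = 49·2.376/65.871 + 151 ≈ 152.77 → 153.
Sub-indices: O₃→187, CO→95, NO₂→290, PM10→164, PM2.5→153. Ranked high→low: 290, 187, 164, 153, 95. Second-highest sub-index = 187.

187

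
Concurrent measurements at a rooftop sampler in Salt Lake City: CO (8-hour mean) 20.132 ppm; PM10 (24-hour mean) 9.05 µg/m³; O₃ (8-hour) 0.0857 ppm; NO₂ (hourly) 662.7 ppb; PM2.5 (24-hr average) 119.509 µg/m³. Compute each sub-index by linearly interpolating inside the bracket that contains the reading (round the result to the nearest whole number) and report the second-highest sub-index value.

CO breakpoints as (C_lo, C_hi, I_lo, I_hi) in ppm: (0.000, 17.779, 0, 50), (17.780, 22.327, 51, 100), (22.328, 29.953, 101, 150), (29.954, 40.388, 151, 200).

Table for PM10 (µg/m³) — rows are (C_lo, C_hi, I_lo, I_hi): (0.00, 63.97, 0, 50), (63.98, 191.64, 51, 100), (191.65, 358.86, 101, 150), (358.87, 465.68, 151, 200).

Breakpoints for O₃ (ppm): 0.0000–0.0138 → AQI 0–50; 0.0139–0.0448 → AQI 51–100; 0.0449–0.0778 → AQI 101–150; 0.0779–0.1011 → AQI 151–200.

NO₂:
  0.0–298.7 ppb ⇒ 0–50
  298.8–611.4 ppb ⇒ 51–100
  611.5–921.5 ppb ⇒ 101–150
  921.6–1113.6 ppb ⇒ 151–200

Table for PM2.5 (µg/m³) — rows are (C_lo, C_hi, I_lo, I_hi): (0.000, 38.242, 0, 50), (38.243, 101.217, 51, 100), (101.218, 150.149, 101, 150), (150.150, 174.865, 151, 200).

119

CO: row 17.780–22.327 (AQI 51–100). (100−51)·(20.132−17.780)/(22.327−17.780) + 51 = 49·2.352/4.547 + 51 ≈ 76.35 → 76.
PM10: row 0.00–63.97 (AQI 0–50). (50−0)·(9.05−0.00)/(63.97−0.00) + 0 = 50·9.05/63.97 + 0 ≈ 7.07 → 7.
O₃: row 0.0779–0.1011 (AQI 151–200). (200−151)·(0.0857−0.0779)/(0.1011−0.0779) + 151 = 49·0.0078/0.0232 + 151 ≈ 167.47 → 167.
NO₂: 662.7 lies in 611.5–921.5, so I_lo=101, I_hi=150, C_lo=611.5, C_hi=921.5.
(150−101)/(921.5−611.5) × (662.7−611.5) + 101 = 49/310.0 × 51.2 + 101 ≈ 109.09 → 109.
PM2.5: row 101.218–150.149 (AQI 101–150). (150−101)·(119.509−101.218)/(150.149−101.218) + 101 = 49·18.291/48.931 + 101 ≈ 119.32 → 119.
Sub-indices: CO→76, PM10→7, O₃→167, NO₂→109, PM2.5→119. Ranked high→low: 167, 119, 109, 76, 7. Second-highest sub-index = 119.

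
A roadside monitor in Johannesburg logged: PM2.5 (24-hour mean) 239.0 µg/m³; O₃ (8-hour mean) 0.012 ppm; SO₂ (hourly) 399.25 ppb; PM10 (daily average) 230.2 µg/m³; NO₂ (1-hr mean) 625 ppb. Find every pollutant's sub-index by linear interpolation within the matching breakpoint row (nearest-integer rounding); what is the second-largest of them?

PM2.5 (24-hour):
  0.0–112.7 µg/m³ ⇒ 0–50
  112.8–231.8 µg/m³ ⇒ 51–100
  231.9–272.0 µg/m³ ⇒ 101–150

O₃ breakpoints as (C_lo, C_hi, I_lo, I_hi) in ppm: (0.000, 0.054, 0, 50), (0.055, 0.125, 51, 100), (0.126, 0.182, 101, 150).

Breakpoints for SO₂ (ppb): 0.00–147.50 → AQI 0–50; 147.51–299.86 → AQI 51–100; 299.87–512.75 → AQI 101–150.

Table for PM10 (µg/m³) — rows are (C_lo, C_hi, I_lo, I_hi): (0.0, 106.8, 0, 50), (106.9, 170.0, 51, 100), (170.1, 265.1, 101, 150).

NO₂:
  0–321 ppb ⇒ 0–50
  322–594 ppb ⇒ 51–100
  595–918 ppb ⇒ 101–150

PM2.5 239.0: bracket 231.9–272.0 → index 101–150; slope 49/40.1, offset 7.1.
AQI = 101 + 49/40.1·7.1 ≈ 109.68 ⇒ 110.
O₃ 0.012: bracket 0.000–0.054 → index 0–50; slope 50/0.054, offset 0.012.
AQI = 0 + 50/0.054·0.012 ≈ 11.11 ⇒ 11.
SO₂: row 299.87–512.75 (AQI 101–150). (150−101)·(399.25−299.87)/(512.75−299.87) + 101 = 49·99.38/212.88 + 101 ≈ 123.87 → 124.
PM10 230.2: bracket 170.1–265.1 → index 101–150; slope 49/95.0, offset 60.1.
AQI = 101 + 49/95.0·60.1 ≈ 132.00 ⇒ 132.
NO₂: row 595–918 (AQI 101–150). (150−101)·(625−595)/(918−595) + 101 = 49·30/323 + 101 ≈ 105.55 → 106.
Sub-indices: PM2.5→110, O₃→11, SO₂→124, PM10→132, NO₂→106. Ranked high→low: 132, 124, 110, 106, 11. Second-highest sub-index = 124.

124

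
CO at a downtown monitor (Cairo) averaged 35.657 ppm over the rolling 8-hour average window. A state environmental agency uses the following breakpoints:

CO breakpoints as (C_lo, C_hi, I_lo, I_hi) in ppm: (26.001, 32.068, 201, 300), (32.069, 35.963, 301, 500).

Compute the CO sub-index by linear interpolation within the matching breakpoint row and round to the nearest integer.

CO 35.657: bracket 32.069–35.963 → index 301–500; slope 199/3.894, offset 3.588.
AQI = 301 + 199/3.894·3.588 ≈ 484.36 ⇒ 484.

484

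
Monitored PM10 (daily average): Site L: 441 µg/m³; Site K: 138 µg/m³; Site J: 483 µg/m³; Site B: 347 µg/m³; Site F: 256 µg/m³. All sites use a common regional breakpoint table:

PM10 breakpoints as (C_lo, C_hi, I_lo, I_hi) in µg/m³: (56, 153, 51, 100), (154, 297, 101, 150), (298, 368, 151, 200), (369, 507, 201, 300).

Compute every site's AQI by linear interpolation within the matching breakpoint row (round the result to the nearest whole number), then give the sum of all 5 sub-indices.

Site L 441: bracket 369–507 → index 201–300; slope 99/138, offset 72.
AQI = 201 + 99/138·72 ≈ 252.65 ⇒ 253.
Site K: 138 lies in 56–153, so I_lo=51, I_hi=100, C_lo=56, C_hi=153.
(100−51)/(153−56) × (138−56) + 51 = 49/97 × 82 + 51 ≈ 92.42 → 92.
Site J: 483 ∈ [369, 507] ↔ index [201, 300].
201 + (483−369)·(300−201)/(507−369) = 201 + 114·99/138 ≈ 282.78, so AQI = 283.
Site B: 347 ∈ [298, 368] ↔ index [151, 200].
151 + (347−298)·(200−151)/(368−298) = 151 + 49·49/70 ≈ 185.30, so AQI = 185.
Site F: 256 ∈ [154, 297] ↔ index [101, 150].
101 + (256−154)·(150−101)/(297−154) = 101 + 102·49/143 ≈ 135.95, so AQI = 136.
AQIs: Site L=253, Site K=92, Site J=283, Site B=185, Site F=136. Sum = 253 + 92 + 283 + 185 + 136 = 949.

949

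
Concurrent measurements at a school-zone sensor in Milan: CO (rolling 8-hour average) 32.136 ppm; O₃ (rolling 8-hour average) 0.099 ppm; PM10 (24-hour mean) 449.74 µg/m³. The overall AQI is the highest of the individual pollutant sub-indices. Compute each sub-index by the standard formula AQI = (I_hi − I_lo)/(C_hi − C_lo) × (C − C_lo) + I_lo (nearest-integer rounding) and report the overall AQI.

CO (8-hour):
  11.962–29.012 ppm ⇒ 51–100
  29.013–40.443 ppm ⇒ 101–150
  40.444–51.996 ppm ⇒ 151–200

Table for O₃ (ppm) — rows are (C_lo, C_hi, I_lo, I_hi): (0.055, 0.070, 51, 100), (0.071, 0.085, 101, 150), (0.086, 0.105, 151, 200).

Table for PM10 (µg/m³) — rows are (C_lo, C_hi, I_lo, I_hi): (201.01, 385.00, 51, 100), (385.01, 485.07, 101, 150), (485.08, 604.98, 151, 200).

CO: row 29.013–40.443 (AQI 101–150). (150−101)·(32.136−29.013)/(40.443−29.013) + 101 = 49·3.123/11.430 + 101 ≈ 114.39 → 114.
O₃: 0.099 ∈ [0.086, 0.105] ↔ index [151, 200].
151 + (0.099−0.086)·(200−151)/(0.105−0.086) = 151 + 0.013·49/0.019 ≈ 184.53, so AQI = 185.
PM10: row 385.01–485.07 (AQI 101–150). (150−101)·(449.74−385.01)/(485.07−385.01) + 101 = 49·64.73/100.06 + 101 ≈ 132.70 → 133.
Sub-indices: CO→114, O₃→185, PM10→133. Overall AQI = max = 185; dominant pollutant is O₃.

185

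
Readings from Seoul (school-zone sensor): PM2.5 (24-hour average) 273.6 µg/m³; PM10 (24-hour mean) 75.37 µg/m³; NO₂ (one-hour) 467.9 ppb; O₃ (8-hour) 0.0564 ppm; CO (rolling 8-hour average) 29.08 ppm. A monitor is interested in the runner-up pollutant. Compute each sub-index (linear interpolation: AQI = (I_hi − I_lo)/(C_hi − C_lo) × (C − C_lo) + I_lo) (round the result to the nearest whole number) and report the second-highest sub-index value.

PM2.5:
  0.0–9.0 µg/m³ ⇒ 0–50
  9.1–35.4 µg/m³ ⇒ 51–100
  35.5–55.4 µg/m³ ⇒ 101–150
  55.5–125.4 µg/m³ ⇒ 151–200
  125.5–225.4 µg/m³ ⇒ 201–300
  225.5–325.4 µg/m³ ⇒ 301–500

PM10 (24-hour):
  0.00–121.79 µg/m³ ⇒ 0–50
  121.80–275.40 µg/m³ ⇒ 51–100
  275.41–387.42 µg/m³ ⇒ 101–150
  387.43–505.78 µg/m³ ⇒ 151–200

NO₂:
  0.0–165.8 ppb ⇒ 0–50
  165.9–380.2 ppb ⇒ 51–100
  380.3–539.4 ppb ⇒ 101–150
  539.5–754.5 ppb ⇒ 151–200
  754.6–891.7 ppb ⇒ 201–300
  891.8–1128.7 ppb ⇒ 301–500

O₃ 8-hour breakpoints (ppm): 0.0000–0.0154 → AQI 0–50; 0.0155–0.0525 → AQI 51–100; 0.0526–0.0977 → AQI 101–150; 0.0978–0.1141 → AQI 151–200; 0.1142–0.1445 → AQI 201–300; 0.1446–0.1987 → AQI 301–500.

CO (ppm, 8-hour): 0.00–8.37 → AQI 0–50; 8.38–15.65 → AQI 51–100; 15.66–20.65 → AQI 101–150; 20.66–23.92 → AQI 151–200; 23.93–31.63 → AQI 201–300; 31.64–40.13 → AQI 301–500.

267

PM2.5: 273.6 lies in 225.5–325.4, so I_lo=301, I_hi=500, C_lo=225.5, C_hi=325.4.
(500−301)/(325.4−225.5) × (273.6−225.5) + 301 = 199/99.9 × 48.1 + 301 ≈ 396.81 → 397.
PM10: 75.37 lies in 0.00–121.79, so I_lo=0, I_hi=50, C_lo=0.00, C_hi=121.79.
(50−0)/(121.79−0.00) × (75.37−0.00) + 0 = 50/121.79 × 75.37 + 0 ≈ 30.94 → 31.
NO₂: 467.9 lies in 380.3–539.4, so I_lo=101, I_hi=150, C_lo=380.3, C_hi=539.4.
(150−101)/(539.4−380.3) × (467.9−380.3) + 101 = 49/159.1 × 87.6 + 101 ≈ 127.98 → 128.
O₃: 0.0564 lies in 0.0526–0.0977, so I_lo=101, I_hi=150, C_lo=0.0526, C_hi=0.0977.
(150−101)/(0.0977−0.0526) × (0.0564−0.0526) + 101 = 49/0.0451 × 0.0038 + 101 ≈ 105.13 → 105.
CO: 29.08 ∈ [23.93, 31.63] ↔ index [201, 300].
201 + (29.08−23.93)·(300−201)/(31.63−23.93) = 201 + 5.15·99/7.70 ≈ 267.21, so AQI = 267.
Sub-indices: PM2.5→397, PM10→31, NO₂→128, O₃→105, CO→267. Ranked high→low: 397, 267, 128, 105, 31. Second-highest sub-index = 267.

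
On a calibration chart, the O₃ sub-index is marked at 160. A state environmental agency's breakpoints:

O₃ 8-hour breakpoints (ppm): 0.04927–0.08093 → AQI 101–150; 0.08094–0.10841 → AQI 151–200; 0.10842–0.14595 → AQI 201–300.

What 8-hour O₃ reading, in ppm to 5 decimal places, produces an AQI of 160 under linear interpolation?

0.08599

AQI 160 lies in the 151–200 band, which corresponds to 0.08094–0.10841 ppm.
C = 0.08094 + (160−151)×(0.10841−0.08094)/(200−151) = 0.08094 + 9×0.02747/49 ≈ 0.0859855 ppm → 0.08599 ppm to 5 dp.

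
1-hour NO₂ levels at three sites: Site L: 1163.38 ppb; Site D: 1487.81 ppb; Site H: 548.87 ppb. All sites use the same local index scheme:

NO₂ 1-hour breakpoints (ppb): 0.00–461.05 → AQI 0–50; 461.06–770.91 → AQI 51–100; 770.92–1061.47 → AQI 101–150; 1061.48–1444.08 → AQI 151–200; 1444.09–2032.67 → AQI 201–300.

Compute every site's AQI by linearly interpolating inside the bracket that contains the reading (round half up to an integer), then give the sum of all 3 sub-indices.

Site L: row 1061.48–1444.08 (AQI 151–200). (200−151)·(1163.38−1061.48)/(1444.08−1061.48) + 151 = 49·101.90/382.60 + 151 ≈ 164.05 → 164.
Site D 1487.81: bracket 1444.09–2032.67 → index 201–300; slope 99/588.58, offset 43.72.
AQI = 201 + 99/588.58·43.72 ≈ 208.35 ⇒ 208.
Site H: 548.87 lies in 461.06–770.91, so I_lo=51, I_hi=100, C_lo=461.06, C_hi=770.91.
(100−51)/(770.91−461.06) × (548.87−461.06) + 51 = 49/309.85 × 87.81 + 51 ≈ 64.89 → 65.
AQIs: Site L=164, Site D=208, Site H=65. Sum = 164 + 208 + 65 = 437.

437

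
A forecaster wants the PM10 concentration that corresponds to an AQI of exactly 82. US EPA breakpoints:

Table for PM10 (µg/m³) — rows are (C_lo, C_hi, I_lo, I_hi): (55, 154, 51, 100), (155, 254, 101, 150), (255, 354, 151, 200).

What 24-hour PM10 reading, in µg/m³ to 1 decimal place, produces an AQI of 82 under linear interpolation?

117.6

AQI 82 lies in the 51–100 band, which corresponds to 55–154 µg/m³.
C = 55 + (82−51)×(154−55)/(100−51) = 55 + 31×99/49 ≈ 117.633 µg/m³ → 117.6 µg/m³ to 1 dp.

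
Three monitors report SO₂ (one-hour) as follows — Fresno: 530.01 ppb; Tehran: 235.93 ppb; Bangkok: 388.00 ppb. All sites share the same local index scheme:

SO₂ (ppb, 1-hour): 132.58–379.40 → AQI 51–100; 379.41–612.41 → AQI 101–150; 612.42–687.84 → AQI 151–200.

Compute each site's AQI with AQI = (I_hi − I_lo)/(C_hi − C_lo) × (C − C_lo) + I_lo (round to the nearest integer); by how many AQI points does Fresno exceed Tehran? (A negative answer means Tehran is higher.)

61

Fresno: 530.01 ∈ [379.41, 612.41] ↔ index [101, 150].
101 + (530.01−379.41)·(150−101)/(612.41−379.41) = 101 + 150.60·49/233.00 ≈ 132.67, so AQI = 133.
Tehran: row 132.58–379.40 (AQI 51–100). (100−51)·(235.93−132.58)/(379.40−132.58) + 51 = 49·103.35/246.82 + 51 ≈ 71.52 → 72.
Bangkok: 388.00 lies in 379.41–612.41, so I_lo=101, I_hi=150, C_lo=379.41, C_hi=612.41.
(150−101)/(612.41−379.41) × (388.00−379.41) + 101 = 49/233.00 × 8.59 + 101 ≈ 102.81 → 103.
AQIs: Fresno=133, Tehran=72, Bangkok=103. Fresno (133) − Tehran (72) = 61.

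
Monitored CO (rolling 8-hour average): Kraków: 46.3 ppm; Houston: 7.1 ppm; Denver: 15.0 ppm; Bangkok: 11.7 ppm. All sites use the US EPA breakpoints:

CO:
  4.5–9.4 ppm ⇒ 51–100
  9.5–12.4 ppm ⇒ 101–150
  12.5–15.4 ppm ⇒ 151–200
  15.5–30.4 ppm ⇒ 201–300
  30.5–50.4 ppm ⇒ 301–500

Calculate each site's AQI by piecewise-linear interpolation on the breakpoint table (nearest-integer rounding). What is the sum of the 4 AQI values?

Kraków: 46.3 lies in 30.5–50.4, so I_lo=301, I_hi=500, C_lo=30.5, C_hi=50.4.
(500−301)/(50.4−30.5) × (46.3−30.5) + 301 = 199/19.9 × 15.8 + 301 ≈ 459.00 → 459.
Houston: 7.1 lies in 4.5–9.4, so I_lo=51, I_hi=100, C_lo=4.5, C_hi=9.4.
(100−51)/(9.4−4.5) × (7.1−4.5) + 51 = 49/4.9 × 2.6 + 51 ≈ 77.00 → 77.
Denver: row 12.5–15.4 (AQI 151–200). (200−151)·(15.0−12.5)/(15.4−12.5) + 151 = 49·2.5/2.9 + 151 ≈ 193.24 → 193.
Bangkok: 11.7 lies in 9.5–12.4, so I_lo=101, I_hi=150, C_lo=9.5, C_hi=12.4.
(150−101)/(12.4−9.5) × (11.7−9.5) + 101 = 49/2.9 × 2.2 + 101 ≈ 138.17 → 138.
AQIs: Kraków=459, Houston=77, Denver=193, Bangkok=138. Sum = 459 + 77 + 193 + 138 = 867.

867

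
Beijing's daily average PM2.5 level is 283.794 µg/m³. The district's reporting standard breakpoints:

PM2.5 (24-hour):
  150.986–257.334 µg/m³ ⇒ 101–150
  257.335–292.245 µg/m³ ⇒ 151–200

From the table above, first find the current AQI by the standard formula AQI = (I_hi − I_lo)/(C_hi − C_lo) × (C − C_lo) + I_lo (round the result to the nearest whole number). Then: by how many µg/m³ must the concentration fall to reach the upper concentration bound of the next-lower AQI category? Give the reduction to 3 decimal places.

26.460

PM2.5: row 257.335–292.245 (AQI 151–200). (200−151)·(283.794−257.335)/(292.245−257.335) + 151 = 49·26.459/34.910 + 151 ≈ 188.14 → 188.
Current AQI 188 is in the Unhealthy range (151–200). The next-lower category tops out at AQI 150, whose upper concentration bound is 257.334 µg/m³.
Reduction needed = 283.794 − 257.334 = 26.460 µg/m³.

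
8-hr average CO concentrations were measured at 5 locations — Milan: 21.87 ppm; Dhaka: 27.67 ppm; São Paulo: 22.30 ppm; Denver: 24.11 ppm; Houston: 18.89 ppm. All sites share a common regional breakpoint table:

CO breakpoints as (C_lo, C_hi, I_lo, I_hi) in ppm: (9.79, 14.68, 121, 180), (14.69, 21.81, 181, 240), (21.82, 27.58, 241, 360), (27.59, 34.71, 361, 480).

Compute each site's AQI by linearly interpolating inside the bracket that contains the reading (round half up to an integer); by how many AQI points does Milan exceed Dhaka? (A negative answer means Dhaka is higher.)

Milan: 21.87 ∈ [21.82, 27.58] ↔ index [241, 360].
241 + (21.87−21.82)·(360−241)/(27.58−21.82) = 241 + 0.05·119/5.76 ≈ 242.03, so AQI = 242.
Dhaka 27.67: bracket 27.59–34.71 → index 361–480; slope 119/7.12, offset 0.08.
AQI = 361 + 119/7.12·0.08 ≈ 362.34 ⇒ 362.
São Paulo: 22.30 lies in 21.82–27.58, so I_lo=241, I_hi=360, C_lo=21.82, C_hi=27.58.
(360−241)/(27.58−21.82) × (22.30−21.82) + 241 = 119/5.76 × 0.48 + 241 ≈ 250.92 → 251.
Denver: row 21.82–27.58 (AQI 241–360). (360−241)·(24.11−21.82)/(27.58−21.82) + 241 = 119·2.29/5.76 + 241 ≈ 288.31 → 288.
Houston: 18.89 ∈ [14.69, 21.81] ↔ index [181, 240].
181 + (18.89−14.69)·(240−181)/(21.81−14.69) = 181 + 4.20·59/7.12 ≈ 215.80, so AQI = 216.
AQIs: Milan=242, Dhaka=362, São Paulo=251, Denver=288, Houston=216. Milan (242) − Dhaka (362) = -120.

-120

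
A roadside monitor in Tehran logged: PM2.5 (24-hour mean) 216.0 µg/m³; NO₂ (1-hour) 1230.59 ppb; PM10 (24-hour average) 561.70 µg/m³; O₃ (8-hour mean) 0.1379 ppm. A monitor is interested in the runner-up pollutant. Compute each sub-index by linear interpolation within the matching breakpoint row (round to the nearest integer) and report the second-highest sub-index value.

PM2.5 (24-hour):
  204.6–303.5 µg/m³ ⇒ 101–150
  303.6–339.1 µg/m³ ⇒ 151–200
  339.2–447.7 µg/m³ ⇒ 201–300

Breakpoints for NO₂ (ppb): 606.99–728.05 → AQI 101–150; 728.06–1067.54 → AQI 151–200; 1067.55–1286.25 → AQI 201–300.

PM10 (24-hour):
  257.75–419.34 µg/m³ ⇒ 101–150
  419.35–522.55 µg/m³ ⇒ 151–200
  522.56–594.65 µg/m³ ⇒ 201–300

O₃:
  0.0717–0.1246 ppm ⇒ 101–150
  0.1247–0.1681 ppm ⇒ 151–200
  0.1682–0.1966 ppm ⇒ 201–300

PM2.5: 216.0 ∈ [204.6, 303.5] ↔ index [101, 150].
101 + (216.0−204.6)·(150−101)/(303.5−204.6) = 101 + 11.4·49/98.9 ≈ 106.65, so AQI = 107.
NO₂: 1230.59 ∈ [1067.55, 1286.25] ↔ index [201, 300].
201 + (1230.59−1067.55)·(300−201)/(1286.25−1067.55) = 201 + 163.04·99/218.70 ≈ 274.80, so AQI = 275.
PM10: row 522.56–594.65 (AQI 201–300). (300−201)·(561.70−522.56)/(594.65−522.56) + 201 = 99·39.14/72.09 + 201 ≈ 254.75 → 255.
O₃: 0.1379 ∈ [0.1247, 0.1681] ↔ index [151, 200].
151 + (0.1379−0.1247)·(200−151)/(0.1681−0.1247) = 151 + 0.0132·49/0.0434 ≈ 165.90, so AQI = 166.
Sub-indices: PM2.5→107, NO₂→275, PM10→255, O₃→166. Ranked high→low: 275, 255, 166, 107. Second-highest sub-index = 255.

255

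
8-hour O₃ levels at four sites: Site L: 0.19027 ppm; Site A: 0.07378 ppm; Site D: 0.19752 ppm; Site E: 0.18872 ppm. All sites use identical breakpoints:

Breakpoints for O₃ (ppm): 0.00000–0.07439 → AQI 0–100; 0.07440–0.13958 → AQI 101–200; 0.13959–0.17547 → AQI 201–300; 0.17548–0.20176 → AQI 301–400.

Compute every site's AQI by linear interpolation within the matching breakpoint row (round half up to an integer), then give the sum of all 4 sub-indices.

Site L 0.19027: bracket 0.17548–0.20176 → index 301–400; slope 99/0.02628, offset 0.01479.
AQI = 301 + 99/0.02628·0.01479 ≈ 356.72 ⇒ 357.
Site A: 0.07378 ∈ [0.00000, 0.07439] ↔ index [0, 100].
0 + (0.07378−0.00000)·(100−0)/(0.07439−0.00000) = 0 + 0.07378·100/0.07439 ≈ 99.18, so AQI = 99.
Site D: 0.19752 lies in 0.17548–0.20176, so I_lo=301, I_hi=400, C_lo=0.17548, C_hi=0.20176.
(400−301)/(0.20176−0.17548) × (0.19752−0.17548) + 301 = 99/0.02628 × 0.02204 + 301 ≈ 384.03 → 384.
Site E 0.18872: bracket 0.17548–0.20176 → index 301–400; slope 99/0.02628, offset 0.01324.
AQI = 301 + 99/0.02628·0.01324 ≈ 350.88 ⇒ 351.
AQIs: Site L=357, Site A=99, Site D=384, Site E=351. Sum = 357 + 99 + 384 + 351 = 1191.

1191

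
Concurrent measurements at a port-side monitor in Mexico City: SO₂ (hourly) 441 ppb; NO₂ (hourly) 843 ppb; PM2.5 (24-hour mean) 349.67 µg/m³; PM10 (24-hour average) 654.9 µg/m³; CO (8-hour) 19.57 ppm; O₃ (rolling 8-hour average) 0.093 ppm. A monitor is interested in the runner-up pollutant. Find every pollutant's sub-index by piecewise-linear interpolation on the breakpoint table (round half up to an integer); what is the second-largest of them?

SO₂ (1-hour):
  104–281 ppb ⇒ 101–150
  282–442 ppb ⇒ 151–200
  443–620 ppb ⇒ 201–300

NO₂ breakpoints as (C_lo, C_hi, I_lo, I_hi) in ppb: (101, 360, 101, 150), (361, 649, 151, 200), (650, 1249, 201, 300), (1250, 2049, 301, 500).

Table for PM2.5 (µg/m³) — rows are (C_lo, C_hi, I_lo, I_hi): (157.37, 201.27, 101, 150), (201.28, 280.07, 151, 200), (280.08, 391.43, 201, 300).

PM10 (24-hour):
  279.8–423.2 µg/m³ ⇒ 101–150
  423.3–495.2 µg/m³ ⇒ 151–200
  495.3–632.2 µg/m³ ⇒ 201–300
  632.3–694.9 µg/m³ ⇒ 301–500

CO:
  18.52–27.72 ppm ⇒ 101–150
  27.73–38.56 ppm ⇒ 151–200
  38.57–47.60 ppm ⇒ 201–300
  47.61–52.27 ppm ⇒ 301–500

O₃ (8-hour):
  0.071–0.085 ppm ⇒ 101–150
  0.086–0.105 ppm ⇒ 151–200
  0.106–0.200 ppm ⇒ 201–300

SO₂ 441: bracket 282–442 → index 151–200; slope 49/160, offset 159.
AQI = 151 + 49/160·159 ≈ 199.69 ⇒ 200.
NO₂: 843 ∈ [650, 1249] ↔ index [201, 300].
201 + (843−650)·(300−201)/(1249−650) = 201 + 193·99/599 ≈ 232.90, so AQI = 233.
PM2.5: row 280.08–391.43 (AQI 201–300). (300−201)·(349.67−280.08)/(391.43−280.08) + 201 = 99·69.59/111.35 + 201 ≈ 262.87 → 263.
PM10 654.9: bracket 632.3–694.9 → index 301–500; slope 199/62.6, offset 22.6.
AQI = 301 + 199/62.6·22.6 ≈ 372.84 ⇒ 373.
CO: 19.57 ∈ [18.52, 27.72] ↔ index [101, 150].
101 + (19.57−18.52)·(150−101)/(27.72−18.52) = 101 + 1.05·49/9.20 ≈ 106.59, so AQI = 107.
O₃: 0.093 ∈ [0.086, 0.105] ↔ index [151, 200].
151 + (0.093−0.086)·(200−151)/(0.105−0.086) = 151 + 0.007·49/0.019 ≈ 169.05, so AQI = 169.
Sub-indices: SO₂→200, NO₂→233, PM2.5→263, PM10→373, CO→107, O₃→169. Ranked high→low: 373, 263, 233, 200, 169, 107. Second-highest sub-index = 263.

263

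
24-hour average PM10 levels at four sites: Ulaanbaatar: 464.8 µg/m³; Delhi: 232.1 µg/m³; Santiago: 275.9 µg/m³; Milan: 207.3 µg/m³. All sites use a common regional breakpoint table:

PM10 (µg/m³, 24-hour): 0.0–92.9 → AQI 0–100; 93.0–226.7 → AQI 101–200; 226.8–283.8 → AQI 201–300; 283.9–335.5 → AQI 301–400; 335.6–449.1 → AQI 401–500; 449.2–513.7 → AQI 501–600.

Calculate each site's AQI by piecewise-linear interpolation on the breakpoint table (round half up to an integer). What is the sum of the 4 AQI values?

Ulaanbaatar: 464.8 ∈ [449.2, 513.7] ↔ index [501, 600].
501 + (464.8−449.2)·(600−501)/(513.7−449.2) = 501 + 15.6·99/64.5 ≈ 524.94, so AQI = 525.
Delhi: 232.1 ∈ [226.8, 283.8] ↔ index [201, 300].
201 + (232.1−226.8)·(300−201)/(283.8−226.8) = 201 + 5.3·99/57.0 ≈ 210.21, so AQI = 210.
Santiago 275.9: bracket 226.8–283.8 → index 201–300; slope 99/57.0, offset 49.1.
AQI = 201 + 99/57.0·49.1 ≈ 286.28 ⇒ 286.
Milan 207.3: bracket 93.0–226.7 → index 101–200; slope 99/133.7, offset 114.3.
AQI = 101 + 99/133.7·114.3 ≈ 185.64 ⇒ 186.
AQIs: Ulaanbaatar=525, Delhi=210, Santiago=286, Milan=186. Sum = 525 + 210 + 286 + 186 = 1207.

1207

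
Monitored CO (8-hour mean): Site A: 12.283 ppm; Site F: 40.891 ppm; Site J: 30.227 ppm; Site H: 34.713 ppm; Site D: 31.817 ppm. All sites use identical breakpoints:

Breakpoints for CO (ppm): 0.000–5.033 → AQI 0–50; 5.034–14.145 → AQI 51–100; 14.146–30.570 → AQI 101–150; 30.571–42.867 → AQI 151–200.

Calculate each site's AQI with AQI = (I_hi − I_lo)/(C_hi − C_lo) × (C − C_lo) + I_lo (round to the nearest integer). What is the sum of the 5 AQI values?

755

Site A: row 5.034–14.145 (AQI 51–100). (100−51)·(12.283−5.034)/(14.145−5.034) + 51 = 49·7.249/9.111 + 51 ≈ 89.99 → 90.
Site F: 40.891 ∈ [30.571, 42.867] ↔ index [151, 200].
151 + (40.891−30.571)·(200−151)/(42.867−30.571) = 151 + 10.320·49/12.296 ≈ 192.13, so AQI = 192.
Site J: row 14.146–30.570 (AQI 101–150). (150−101)·(30.227−14.146)/(30.570−14.146) + 101 = 49·16.081/16.424 + 101 ≈ 148.98 → 149.
Site H: 34.713 lies in 30.571–42.867, so I_lo=151, I_hi=200, C_lo=30.571, C_hi=42.867.
(200−151)/(42.867−30.571) × (34.713−30.571) + 151 = 49/12.296 × 4.142 + 151 ≈ 167.51 → 168.
Site D 31.817: bracket 30.571–42.867 → index 151–200; slope 49/12.296, offset 1.246.
AQI = 151 + 49/12.296·1.246 ≈ 155.97 ⇒ 156.
AQIs: Site A=90, Site F=192, Site J=149, Site H=168, Site D=156. Sum = 90 + 192 + 149 + 168 + 156 = 755.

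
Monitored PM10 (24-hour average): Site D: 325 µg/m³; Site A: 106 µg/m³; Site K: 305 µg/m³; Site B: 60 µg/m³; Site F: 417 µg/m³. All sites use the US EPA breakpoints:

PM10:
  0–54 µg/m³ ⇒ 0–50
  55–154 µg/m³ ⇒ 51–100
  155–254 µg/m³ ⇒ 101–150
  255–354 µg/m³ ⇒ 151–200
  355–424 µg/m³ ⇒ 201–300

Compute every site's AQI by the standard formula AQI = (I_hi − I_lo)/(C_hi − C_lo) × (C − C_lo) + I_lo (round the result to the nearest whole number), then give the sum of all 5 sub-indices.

Site D: row 255–354 (AQI 151–200). (200−151)·(325−255)/(354−255) + 151 = 49·70/99 + 151 ≈ 185.65 → 186.
Site A: 106 lies in 55–154, so I_lo=51, I_hi=100, C_lo=55, C_hi=154.
(100−51)/(154−55) × (106−55) + 51 = 49/99 × 51 + 51 ≈ 76.24 → 76.
Site K: 305 lies in 255–354, so I_lo=151, I_hi=200, C_lo=255, C_hi=354.
(200−151)/(354−255) × (305−255) + 151 = 49/99 × 50 + 151 ≈ 175.75 → 176.
Site B 60: bracket 55–154 → index 51–100; slope 49/99, offset 5.
AQI = 51 + 49/99·5 ≈ 53.47 ⇒ 53.
Site F: row 355–424 (AQI 201–300). (300−201)·(417−355)/(424−355) + 201 = 99·62/69 + 201 ≈ 289.96 → 290.
AQIs: Site D=186, Site A=76, Site K=176, Site B=53, Site F=290. Sum = 186 + 76 + 176 + 53 + 290 = 781.

781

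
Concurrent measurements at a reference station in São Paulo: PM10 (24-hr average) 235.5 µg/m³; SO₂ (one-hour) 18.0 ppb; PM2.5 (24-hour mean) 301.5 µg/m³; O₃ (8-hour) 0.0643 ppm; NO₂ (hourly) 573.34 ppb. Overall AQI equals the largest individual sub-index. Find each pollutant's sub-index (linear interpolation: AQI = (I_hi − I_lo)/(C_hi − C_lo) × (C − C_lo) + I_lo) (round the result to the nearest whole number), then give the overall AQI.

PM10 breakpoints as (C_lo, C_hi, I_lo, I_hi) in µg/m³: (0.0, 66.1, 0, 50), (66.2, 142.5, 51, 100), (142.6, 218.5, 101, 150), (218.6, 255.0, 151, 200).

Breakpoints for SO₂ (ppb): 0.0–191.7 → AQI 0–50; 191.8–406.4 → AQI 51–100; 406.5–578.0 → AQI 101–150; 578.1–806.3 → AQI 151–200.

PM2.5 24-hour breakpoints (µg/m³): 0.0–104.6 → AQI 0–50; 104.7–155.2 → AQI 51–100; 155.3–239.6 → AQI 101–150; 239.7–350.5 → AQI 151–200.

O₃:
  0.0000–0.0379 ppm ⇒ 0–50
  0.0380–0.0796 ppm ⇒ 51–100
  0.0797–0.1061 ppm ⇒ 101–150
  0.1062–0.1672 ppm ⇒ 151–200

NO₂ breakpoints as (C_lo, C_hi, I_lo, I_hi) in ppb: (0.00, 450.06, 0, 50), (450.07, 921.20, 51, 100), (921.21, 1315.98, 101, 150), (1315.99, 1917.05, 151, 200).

PM10: 235.5 ∈ [218.6, 255.0] ↔ index [151, 200].
151 + (235.5−218.6)·(200−151)/(255.0−218.6) = 151 + 16.9·49/36.4 ≈ 173.75, so AQI = 174.
SO₂: row 0.0–191.7 (AQI 0–50). (50−0)·(18.0−0.0)/(191.7−0.0) + 0 = 50·18.0/191.7 + 0 ≈ 4.69 → 5.
PM2.5 301.5: bracket 239.7–350.5 → index 151–200; slope 49/110.8, offset 61.8.
AQI = 151 + 49/110.8·61.8 ≈ 178.33 ⇒ 178.
O₃: row 0.0380–0.0796 (AQI 51–100). (100−51)·(0.0643−0.0380)/(0.0796−0.0380) + 51 = 49·0.0263/0.0416 + 51 ≈ 81.98 → 82.
NO₂: 573.34 ∈ [450.07, 921.20] ↔ index [51, 100].
51 + (573.34−450.07)·(100−51)/(921.20−450.07) = 51 + 123.27·49/471.13 ≈ 63.82, so AQI = 64.
Sub-indices: PM10→174, SO₂→5, PM2.5→178, O₃→82, NO₂→64. Overall AQI = max = 178; dominant pollutant is PM2.5.
AQI 178: Unhealthy.

178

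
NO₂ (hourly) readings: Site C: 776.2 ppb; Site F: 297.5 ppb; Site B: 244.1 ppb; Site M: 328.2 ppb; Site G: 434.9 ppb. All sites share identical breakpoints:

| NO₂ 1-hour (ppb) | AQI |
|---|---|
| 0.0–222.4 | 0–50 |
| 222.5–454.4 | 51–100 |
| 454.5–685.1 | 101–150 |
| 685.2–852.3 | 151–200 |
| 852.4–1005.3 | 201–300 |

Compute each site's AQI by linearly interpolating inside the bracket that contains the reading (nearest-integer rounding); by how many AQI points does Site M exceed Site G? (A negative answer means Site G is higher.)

Site C: 776.2 ∈ [685.2, 852.3] ↔ index [151, 200].
151 + (776.2−685.2)·(200−151)/(852.3−685.2) = 151 + 91.0·49/167.1 ≈ 177.68, so AQI = 178.
Site F: 297.5 ∈ [222.5, 454.4] ↔ index [51, 100].
51 + (297.5−222.5)·(100−51)/(454.4−222.5) = 51 + 75.0·49/231.9 ≈ 66.85, so AQI = 67.
Site B 244.1: bracket 222.5–454.4 → index 51–100; slope 49/231.9, offset 21.6.
AQI = 51 + 49/231.9·21.6 ≈ 55.56 ⇒ 56.
Site M 328.2: bracket 222.5–454.4 → index 51–100; slope 49/231.9, offset 105.7.
AQI = 51 + 49/231.9·105.7 ≈ 73.33 ⇒ 73.
Site G 434.9: bracket 222.5–454.4 → index 51–100; slope 49/231.9, offset 212.4.
AQI = 51 + 49/231.9·212.4 ≈ 95.88 ⇒ 96.
AQIs: Site C=178, Site F=67, Site B=56, Site M=73, Site G=96. Site M (73) − Site G (96) = -23.

-23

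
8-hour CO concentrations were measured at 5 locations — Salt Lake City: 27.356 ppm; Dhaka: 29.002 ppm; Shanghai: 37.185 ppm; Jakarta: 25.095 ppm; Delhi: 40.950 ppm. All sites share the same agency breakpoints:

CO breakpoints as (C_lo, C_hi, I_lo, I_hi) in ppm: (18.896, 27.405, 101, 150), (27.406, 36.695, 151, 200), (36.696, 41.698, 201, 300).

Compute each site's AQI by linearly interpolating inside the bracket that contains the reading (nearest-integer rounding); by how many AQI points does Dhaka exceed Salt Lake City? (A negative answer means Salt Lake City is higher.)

Salt Lake City 27.356: bracket 18.896–27.405 → index 101–150; slope 49/8.509, offset 8.460.
AQI = 101 + 49/8.509·8.460 ≈ 149.72 ⇒ 150.
Dhaka: 29.002 lies in 27.406–36.695, so I_lo=151, I_hi=200, C_lo=27.406, C_hi=36.695.
(200−151)/(36.695−27.406) × (29.002−27.406) + 151 = 49/9.289 × 1.596 + 151 ≈ 159.42 → 159.
Shanghai 37.185: bracket 36.696–41.698 → index 201–300; slope 99/5.002, offset 0.489.
AQI = 201 + 99/5.002·0.489 ≈ 210.68 ⇒ 211.
Jakarta: row 18.896–27.405 (AQI 101–150). (150−101)·(25.095−18.896)/(27.405−18.896) + 101 = 49·6.199/8.509 + 101 ≈ 136.70 → 137.
Delhi: 40.950 lies in 36.696–41.698, so I_lo=201, I_hi=300, C_lo=36.696, C_hi=41.698.
(300−201)/(41.698−36.696) × (40.950−36.696) + 201 = 99/5.002 × 4.254 + 201 ≈ 285.20 → 285.
AQIs: Salt Lake City=150, Dhaka=159, Shanghai=211, Jakarta=137, Delhi=285. Dhaka (159) − Salt Lake City (150) = 9.

9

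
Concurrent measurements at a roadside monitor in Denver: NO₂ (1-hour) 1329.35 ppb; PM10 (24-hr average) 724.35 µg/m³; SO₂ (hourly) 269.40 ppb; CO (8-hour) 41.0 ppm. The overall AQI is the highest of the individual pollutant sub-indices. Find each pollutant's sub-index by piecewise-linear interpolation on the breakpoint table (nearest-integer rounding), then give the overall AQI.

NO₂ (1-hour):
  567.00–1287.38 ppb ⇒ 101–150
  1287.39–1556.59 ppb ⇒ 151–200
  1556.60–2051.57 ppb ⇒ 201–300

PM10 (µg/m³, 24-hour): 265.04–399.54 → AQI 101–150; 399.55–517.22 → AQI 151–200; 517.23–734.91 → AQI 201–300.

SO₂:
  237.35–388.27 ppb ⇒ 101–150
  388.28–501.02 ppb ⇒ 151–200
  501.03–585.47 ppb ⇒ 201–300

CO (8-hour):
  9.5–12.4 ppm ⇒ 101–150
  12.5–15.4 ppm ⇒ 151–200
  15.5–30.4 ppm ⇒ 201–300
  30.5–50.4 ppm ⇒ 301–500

406

NO₂: row 1287.39–1556.59 (AQI 151–200). (200−151)·(1329.35−1287.39)/(1556.59−1287.39) + 151 = 49·41.96/269.20 + 151 ≈ 158.64 → 159.
PM10: 724.35 lies in 517.23–734.91, so I_lo=201, I_hi=300, C_lo=517.23, C_hi=734.91.
(300−201)/(734.91−517.23) × (724.35−517.23) + 201 = 99/217.68 × 207.12 + 201 ≈ 295.20 → 295.
SO₂: 269.40 lies in 237.35–388.27, so I_lo=101, I_hi=150, C_lo=237.35, C_hi=388.27.
(150−101)/(388.27−237.35) × (269.40−237.35) + 101 = 49/150.92 × 32.05 + 101 ≈ 111.41 → 111.
CO: 41.0 lies in 30.5–50.4, so I_lo=301, I_hi=500, C_lo=30.5, C_hi=50.4.
(500−301)/(50.4−30.5) × (41.0−30.5) + 301 = 199/19.9 × 10.5 + 301 ≈ 406.00 → 406.
Sub-indices: NO₂→159, PM10→295, SO₂→111, CO→406. Overall AQI = max = 406; dominant pollutant is CO.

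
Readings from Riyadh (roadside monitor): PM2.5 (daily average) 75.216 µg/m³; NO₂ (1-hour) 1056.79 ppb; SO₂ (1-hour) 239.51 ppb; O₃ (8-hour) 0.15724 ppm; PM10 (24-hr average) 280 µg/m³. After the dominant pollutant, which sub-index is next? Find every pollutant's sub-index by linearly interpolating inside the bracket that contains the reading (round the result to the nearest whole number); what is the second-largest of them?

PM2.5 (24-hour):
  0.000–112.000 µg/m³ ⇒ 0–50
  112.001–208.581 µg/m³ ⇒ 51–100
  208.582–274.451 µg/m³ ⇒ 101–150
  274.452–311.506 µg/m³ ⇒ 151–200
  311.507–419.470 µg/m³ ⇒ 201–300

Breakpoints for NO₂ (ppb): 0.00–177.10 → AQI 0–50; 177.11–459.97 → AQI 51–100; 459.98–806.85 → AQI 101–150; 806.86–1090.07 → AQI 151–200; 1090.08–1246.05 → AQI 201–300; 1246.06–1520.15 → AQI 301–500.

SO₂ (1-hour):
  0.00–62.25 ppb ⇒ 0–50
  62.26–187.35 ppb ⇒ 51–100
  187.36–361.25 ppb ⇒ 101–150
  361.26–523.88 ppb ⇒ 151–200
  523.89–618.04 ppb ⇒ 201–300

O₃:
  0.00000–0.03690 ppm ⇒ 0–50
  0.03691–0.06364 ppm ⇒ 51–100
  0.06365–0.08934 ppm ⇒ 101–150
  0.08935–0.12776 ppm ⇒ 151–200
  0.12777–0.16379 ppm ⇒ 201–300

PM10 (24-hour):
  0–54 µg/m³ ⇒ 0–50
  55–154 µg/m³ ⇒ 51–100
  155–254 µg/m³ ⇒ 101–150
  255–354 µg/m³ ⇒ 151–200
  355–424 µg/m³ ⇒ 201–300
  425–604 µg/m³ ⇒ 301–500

194

PM2.5: row 0.000–112.000 (AQI 0–50). (50−0)·(75.216−0.000)/(112.000−0.000) + 0 = 50·75.216/112.000 + 0 ≈ 33.58 → 34.
NO₂: 1056.79 lies in 806.86–1090.07, so I_lo=151, I_hi=200, C_lo=806.86, C_hi=1090.07.
(200−151)/(1090.07−806.86) × (1056.79−806.86) + 151 = 49/283.21 × 249.93 + 151 ≈ 194.24 → 194.
SO₂: 239.51 ∈ [187.36, 361.25] ↔ index [101, 150].
101 + (239.51−187.36)·(150−101)/(361.25−187.36) = 101 + 52.15·49/173.89 ≈ 115.70, so AQI = 116.
O₃: 0.15724 lies in 0.12777–0.16379, so I_lo=201, I_hi=300, C_lo=0.12777, C_hi=0.16379.
(300−201)/(0.16379−0.12777) × (0.15724−0.12777) + 201 = 99/0.03602 × 0.02947 + 201 ≈ 282.00 → 282.
PM10 280: bracket 255–354 → index 151–200; slope 49/99, offset 25.
AQI = 151 + 49/99·25 ≈ 163.37 ⇒ 163.
Sub-indices: PM2.5→34, NO₂→194, SO₂→116, O₃→282, PM10→163. Ranked high→low: 282, 194, 163, 116, 34. Second-highest sub-index = 194.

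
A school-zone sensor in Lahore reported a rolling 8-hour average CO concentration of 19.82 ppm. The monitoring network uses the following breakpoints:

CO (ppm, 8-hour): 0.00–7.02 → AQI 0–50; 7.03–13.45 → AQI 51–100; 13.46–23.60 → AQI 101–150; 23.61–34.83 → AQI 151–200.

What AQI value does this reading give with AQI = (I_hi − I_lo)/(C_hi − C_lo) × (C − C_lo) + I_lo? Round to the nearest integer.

CO 19.82: bracket 13.46–23.60 → index 101–150; slope 49/10.14, offset 6.36.
AQI = 101 + 49/10.14·6.36 ≈ 131.73 ⇒ 132.

132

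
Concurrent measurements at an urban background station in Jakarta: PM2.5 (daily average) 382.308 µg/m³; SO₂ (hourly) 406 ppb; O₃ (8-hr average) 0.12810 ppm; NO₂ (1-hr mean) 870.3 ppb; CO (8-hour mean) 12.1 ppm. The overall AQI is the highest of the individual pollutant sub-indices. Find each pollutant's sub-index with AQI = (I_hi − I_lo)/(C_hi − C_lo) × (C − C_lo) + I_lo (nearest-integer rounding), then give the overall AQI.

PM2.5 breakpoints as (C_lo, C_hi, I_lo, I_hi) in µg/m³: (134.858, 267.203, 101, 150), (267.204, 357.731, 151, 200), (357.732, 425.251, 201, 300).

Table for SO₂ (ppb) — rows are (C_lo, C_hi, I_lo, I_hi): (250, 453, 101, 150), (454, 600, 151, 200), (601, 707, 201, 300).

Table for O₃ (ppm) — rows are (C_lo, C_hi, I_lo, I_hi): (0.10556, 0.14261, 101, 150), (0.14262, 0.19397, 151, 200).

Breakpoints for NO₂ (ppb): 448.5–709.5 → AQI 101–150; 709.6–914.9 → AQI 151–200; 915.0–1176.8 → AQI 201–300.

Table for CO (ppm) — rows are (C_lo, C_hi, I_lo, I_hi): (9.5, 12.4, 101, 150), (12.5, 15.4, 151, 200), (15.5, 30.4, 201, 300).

PM2.5 382.308: bracket 357.732–425.251 → index 201–300; slope 99/67.519, offset 24.576.
AQI = 201 + 99/67.519·24.576 ≈ 237.03 ⇒ 237.
SO₂: 406 ∈ [250, 453] ↔ index [101, 150].
101 + (406−250)·(150−101)/(453−250) = 101 + 156·49/203 ≈ 138.66, so AQI = 139.
O₃: 0.12810 ∈ [0.10556, 0.14261] ↔ index [101, 150].
101 + (0.12810−0.10556)·(150−101)/(0.14261−0.10556) = 101 + 0.02254·49/0.03705 ≈ 130.81, so AQI = 131.
NO₂: 870.3 lies in 709.6–914.9, so I_lo=151, I_hi=200, C_lo=709.6, C_hi=914.9.
(200−151)/(914.9−709.6) × (870.3−709.6) + 151 = 49/205.3 × 160.7 + 151 ≈ 189.36 → 189.
CO: 12.1 lies in 9.5–12.4, so I_lo=101, I_hi=150, C_lo=9.5, C_hi=12.4.
(150−101)/(12.4−9.5) × (12.1−9.5) + 101 = 49/2.9 × 2.6 + 101 ≈ 144.93 → 145.
Sub-indices: PM2.5→237, SO₂→139, O₃→131, NO₂→189, CO→145. Overall AQI = max = 237; dominant pollutant is PM2.5.
AQI 237: Very Unhealthy.

237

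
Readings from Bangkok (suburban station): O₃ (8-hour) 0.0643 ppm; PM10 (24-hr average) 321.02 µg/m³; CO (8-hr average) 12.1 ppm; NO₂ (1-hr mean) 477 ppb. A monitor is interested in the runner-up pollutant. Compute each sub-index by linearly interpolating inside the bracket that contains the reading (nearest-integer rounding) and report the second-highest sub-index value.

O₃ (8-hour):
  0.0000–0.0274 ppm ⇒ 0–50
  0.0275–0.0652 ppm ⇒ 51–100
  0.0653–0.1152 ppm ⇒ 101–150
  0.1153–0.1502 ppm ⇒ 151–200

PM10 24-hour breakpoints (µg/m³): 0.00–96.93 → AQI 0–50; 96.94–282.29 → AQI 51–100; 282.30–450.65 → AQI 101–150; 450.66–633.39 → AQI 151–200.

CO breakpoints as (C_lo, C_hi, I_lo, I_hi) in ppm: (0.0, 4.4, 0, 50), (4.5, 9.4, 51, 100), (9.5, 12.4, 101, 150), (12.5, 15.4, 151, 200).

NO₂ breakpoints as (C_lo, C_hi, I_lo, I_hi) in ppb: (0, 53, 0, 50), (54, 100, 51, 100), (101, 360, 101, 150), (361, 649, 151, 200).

O₃: row 0.0275–0.0652 (AQI 51–100). (100−51)·(0.0643−0.0275)/(0.0652−0.0275) + 51 = 49·0.0368/0.0377 + 51 ≈ 98.83 → 99.
PM10: 321.02 lies in 282.30–450.65, so I_lo=101, I_hi=150, C_lo=282.30, C_hi=450.65.
(150−101)/(450.65−282.30) × (321.02−282.30) + 101 = 49/168.35 × 38.72 + 101 ≈ 112.27 → 112.
CO: 12.1 lies in 9.5–12.4, so I_lo=101, I_hi=150, C_lo=9.5, C_hi=12.4.
(150−101)/(12.4−9.5) × (12.1−9.5) + 101 = 49/2.9 × 2.6 + 101 ≈ 144.93 → 145.
NO₂ 477: bracket 361–649 → index 151–200; slope 49/288, offset 116.
AQI = 151 + 49/288·116 ≈ 170.74 ⇒ 171.
Sub-indices: O₃→99, PM10→112, CO→145, NO₂→171. Ranked high→low: 171, 145, 112, 99. Second-highest sub-index = 145.

145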